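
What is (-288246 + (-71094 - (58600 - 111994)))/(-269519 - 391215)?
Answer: 152973/330367 ≈ 0.46304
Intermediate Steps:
(-288246 + (-71094 - (58600 - 111994)))/(-269519 - 391215) = (-288246 + (-71094 - 1*(-53394)))/(-660734) = (-288246 + (-71094 + 53394))*(-1/660734) = (-288246 - 17700)*(-1/660734) = -305946*(-1/660734) = 152973/330367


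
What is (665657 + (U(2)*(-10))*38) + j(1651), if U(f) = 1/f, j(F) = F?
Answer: 667118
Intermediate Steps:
(665657 + (U(2)*(-10))*38) + j(1651) = (665657 + (-10/2)*38) + 1651 = (665657 + ((½)*(-10))*38) + 1651 = (665657 - 5*38) + 1651 = (665657 - 190) + 1651 = 665467 + 1651 = 667118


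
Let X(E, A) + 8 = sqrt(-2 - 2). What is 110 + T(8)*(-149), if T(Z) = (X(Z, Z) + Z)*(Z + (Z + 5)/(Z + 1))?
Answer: 110 - 25330*I/9 ≈ 110.0 - 2814.4*I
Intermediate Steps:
X(E, A) = -8 + 2*I (X(E, A) = -8 + sqrt(-2 - 2) = -8 + sqrt(-4) = -8 + 2*I)
T(Z) = (Z + (5 + Z)/(1 + Z))*(-8 + Z + 2*I) (T(Z) = ((-8 + 2*I) + Z)*(Z + (Z + 5)/(Z + 1)) = (-8 + Z + 2*I)*(Z + (5 + Z)/(1 + Z)) = (Z + (5 + Z)/(1 + Z))*(-8 + Z + 2*I))
110 + T(8)*(-149) = 110 + ((-40 + 8**3 + 10*I + 8*(-11 + 4*I) + 2*8**2*(-3 + I))/(1 + 8))*(-149) = 110 + ((-40 + 512 + 10*I + (-88 + 32*I) + 2*64*(-3 + I))/9)*(-149) = 110 + ((-40 + 512 + 10*I + (-88 + 32*I) + (-384 + 128*I))/9)*(-149) = 110 + ((170*I)/9)*(-149) = 110 + (170*I/9)*(-149) = 110 - 25330*I/9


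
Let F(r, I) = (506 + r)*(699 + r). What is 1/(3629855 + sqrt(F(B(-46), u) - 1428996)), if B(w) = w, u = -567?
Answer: 3629855/13175848449641 - 2*I*sqrt(282154)/13175848449641 ≈ 2.7549e-7 - 8.063e-11*I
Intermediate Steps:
1/(3629855 + sqrt(F(B(-46), u) - 1428996)) = 1/(3629855 + sqrt((353694 + (-46)**2 + 1205*(-46)) - 1428996)) = 1/(3629855 + sqrt((353694 + 2116 - 55430) - 1428996)) = 1/(3629855 + sqrt(300380 - 1428996)) = 1/(3629855 + sqrt(-1128616)) = 1/(3629855 + 2*I*sqrt(282154))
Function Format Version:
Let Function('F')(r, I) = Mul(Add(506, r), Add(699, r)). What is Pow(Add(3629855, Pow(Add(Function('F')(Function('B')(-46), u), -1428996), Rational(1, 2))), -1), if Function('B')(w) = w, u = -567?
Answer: Add(Rational(3629855, 13175848449641), Mul(Rational(-2, 13175848449641), I, Pow(282154, Rational(1, 2)))) ≈ Add(2.7549e-7, Mul(-8.0630e-11, I))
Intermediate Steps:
Pow(Add(3629855, Pow(Add(Function('F')(Function('B')(-46), u), -1428996), Rational(1, 2))), -1) = Pow(Add(3629855, Pow(Add(Add(353694, Pow(-46, 2), Mul(1205, -46)), -1428996), Rational(1, 2))), -1) = Pow(Add(3629855, Pow(Add(Add(353694, 2116, -55430), -1428996), Rational(1, 2))), -1) = Pow(Add(3629855, Pow(Add(300380, -1428996), Rational(1, 2))), -1) = Pow(Add(3629855, Pow(-1128616, Rational(1, 2))), -1) = Pow(Add(3629855, Mul(2, I, Pow(282154, Rational(1, 2)))), -1)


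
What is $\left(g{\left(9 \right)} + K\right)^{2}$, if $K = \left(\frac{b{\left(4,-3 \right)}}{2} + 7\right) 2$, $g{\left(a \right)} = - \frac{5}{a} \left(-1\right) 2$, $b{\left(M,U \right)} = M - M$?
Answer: $\frac{18496}{81} \approx 228.35$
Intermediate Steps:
$b{\left(M,U \right)} = 0$
$g{\left(a \right)} = \frac{10}{a}$ ($g{\left(a \right)} = \frac{5}{a} 2 = \frac{10}{a}$)
$K = 14$ ($K = \left(\frac{0}{2} + 7\right) 2 = \left(0 \cdot \frac{1}{2} + 7\right) 2 = \left(0 + 7\right) 2 = 7 \cdot 2 = 14$)
$\left(g{\left(9 \right)} + K\right)^{2} = \left(\frac{10}{9} + 14\right)^{2} = \left(\frac{136}{9}\right)^{2} = \frac{18496}{81}$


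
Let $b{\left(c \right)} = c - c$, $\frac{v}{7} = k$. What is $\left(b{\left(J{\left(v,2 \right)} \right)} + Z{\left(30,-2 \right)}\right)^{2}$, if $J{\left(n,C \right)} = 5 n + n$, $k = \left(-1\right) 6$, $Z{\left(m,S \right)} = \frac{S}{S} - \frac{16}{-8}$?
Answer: $9$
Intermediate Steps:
$Z{\left(m,S \right)} = 3$ ($Z{\left(m,S \right)} = 1 - -2 = 1 + 2 = 3$)
$k = -6$
$v = -42$ ($v = 7 \left(-6\right) = -42$)
$J{\left(n,C \right)} = 6 n$
$b{\left(c \right)} = 0$
$\left(b{\left(J{\left(v,2 \right)} \right)} + Z{\left(30,-2 \right)}\right)^{2} = \left(0 + 3\right)^{2} = 3^{2} = 9$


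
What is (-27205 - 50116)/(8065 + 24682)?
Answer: -77321/32747 ≈ -2.3612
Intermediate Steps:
(-27205 - 50116)/(8065 + 24682) = -77321/32747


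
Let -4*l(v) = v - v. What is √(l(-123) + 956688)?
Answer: 4*√59793 ≈ 978.10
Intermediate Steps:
l(v) = 0 (l(v) = -(v - v)/4 = -¼*0 = 0)
√(l(-123) + 956688) = √(0 + 956688) = √956688 = 4*√59793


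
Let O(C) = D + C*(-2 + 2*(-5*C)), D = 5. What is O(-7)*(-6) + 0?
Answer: 2826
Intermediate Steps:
O(C) = 5 + C*(-2 - 10*C) (O(C) = 5 + C*(-2 + 2*(-5*C)) = 5 + C*(-2 - 10*C))
O(-7)*(-6) + 0 = (5 - 10*(-7)**2 - 2*(-7))*(-6) + 0 = (5 - 10*49 + 14)*(-6) + 0 = (5 - 490 + 14)*(-6) + 0 = -471*(-6) + 0 = 2826 + 0 = 2826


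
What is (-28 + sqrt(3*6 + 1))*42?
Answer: -1176 + 42*sqrt(19) ≈ -992.93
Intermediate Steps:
(-28 + sqrt(3*6 + 1))*42 = (-28 + sqrt(18 + 1))*42 = (-28 + sqrt(19))*42 = -1176 + 42*sqrt(19)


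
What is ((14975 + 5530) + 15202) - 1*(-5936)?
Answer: 41643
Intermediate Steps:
((14975 + 5530) + 15202) - 1*(-5936) = (20505 + 15202) + 5936 = 35707 + 5936 = 41643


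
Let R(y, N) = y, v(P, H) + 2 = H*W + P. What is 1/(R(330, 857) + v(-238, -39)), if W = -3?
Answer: 1/207 ≈ 0.0048309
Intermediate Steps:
v(P, H) = -2 + P - 3*H (v(P, H) = -2 + (H*(-3) + P) = -2 + (-3*H + P) = -2 + (P - 3*H) = -2 + P - 3*H)
1/(R(330, 857) + v(-238, -39)) = 1/(330 + (-2 - 238 - 3*(-39))) = 1/(330 + (-2 - 238 + 117)) = 1/(330 - 123) = 1/207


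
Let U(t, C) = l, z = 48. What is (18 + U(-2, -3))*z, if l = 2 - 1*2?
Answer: 864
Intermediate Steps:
l = 0 (l = 2 - 2 = 0)
U(t, C) = 0
(18 + U(-2, -3))*z = (18 + 0)*48 = 18*48 = 864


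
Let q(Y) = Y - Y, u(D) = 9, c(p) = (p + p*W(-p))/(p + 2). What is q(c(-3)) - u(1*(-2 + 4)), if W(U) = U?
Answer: -9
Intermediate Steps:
c(p) = (p - p²)/(2 + p) (c(p) = (p + p*(-p))/(p + 2) = (p - p²)/(2 + p))
q(Y) = 0
q(c(-3)) - u(1*(-2 + 4)) = 0 - 1*9 = 0 - 9 = -9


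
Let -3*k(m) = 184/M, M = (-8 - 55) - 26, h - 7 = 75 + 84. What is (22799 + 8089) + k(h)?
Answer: 8247280/267 ≈ 30889.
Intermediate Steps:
h = 166 (h = 7 + (75 + 84) = 7 + 159 = 166)
M = -89 (M = -63 - 26 = -89)
k(m) = 184/267 (k(m) = -184/(3*(-89)) = -184*(-1)/(3*89) = -1/3*(-184/89) = 184/267)
(22799 + 8089) + k(h) = (22799 + 8089) + 184/267 = 30888 + 184/267 = 8247280/267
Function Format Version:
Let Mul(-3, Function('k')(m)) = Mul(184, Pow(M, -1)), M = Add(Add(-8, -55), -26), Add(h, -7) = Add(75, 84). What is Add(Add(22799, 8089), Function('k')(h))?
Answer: Rational(8247280, 267) ≈ 30889.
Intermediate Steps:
h = 166 (h = Add(7, Add(75, 84)) = Add(7, 159) = 166)
M = -89 (M = Add(-63, -26) = -89)
Function('k')(m) = Rational(184, 267) (Function('k')(m) = Mul(Rational(-1, 3), Mul(184, Pow(-89, -1))) = Mul(Rational(-1, 3), Mul(184, Rational(-1, 89))) = Mul(Rational(-1, 3), Rational(-184, 89)) = Rational(184, 267))
Add(Add(22799, 8089), Function('k')(h)) = Add(Add(22799, 8089), Rational(184, 267)) = Add(30888, Rational(184, 267)) = Rational(8247280, 267)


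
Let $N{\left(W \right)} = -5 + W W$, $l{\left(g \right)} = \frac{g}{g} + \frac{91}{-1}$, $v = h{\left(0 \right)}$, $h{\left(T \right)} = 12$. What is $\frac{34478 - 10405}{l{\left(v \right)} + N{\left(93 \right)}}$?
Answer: $\frac{3439}{1222} \approx 2.8142$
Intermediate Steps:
$v = 12$
$l{\left(g \right)} = -90$ ($l{\left(g \right)} = 1 + 91 \left(-1\right) = 1 - 91 = -90$)
$N{\left(W \right)} = -5 + W^{2}$
$\frac{34478 - 10405}{l{\left(v \right)} + N{\left(93 \right)}} = \frac{34478 - 10405}{-90 - \left(5 - 93^{2}\right)} = \frac{24073}{-90 + \left(-5 + 8649\right)} = \frac{24073}{-90 + 8644} = \frac{24073}{8554} = 24073 \cdot \frac{1}{8554} = \frac{3439}{1222}$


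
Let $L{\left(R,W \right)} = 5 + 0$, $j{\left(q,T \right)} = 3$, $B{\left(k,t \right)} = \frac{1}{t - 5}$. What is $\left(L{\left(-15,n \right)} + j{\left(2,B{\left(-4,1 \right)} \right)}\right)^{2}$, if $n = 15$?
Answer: $64$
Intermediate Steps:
$B{\left(k,t \right)} = \frac{1}{-5 + t}$
$L{\left(R,W \right)} = 5$
$\left(L{\left(-15,n \right)} + j{\left(2,B{\left(-4,1 \right)} \right)}\right)^{2} = \left(5 + 3\right)^{2} = 8^{2} = 64$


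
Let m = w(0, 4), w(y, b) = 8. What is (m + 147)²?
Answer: 24025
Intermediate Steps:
m = 8
(m + 147)² = (8 + 147)² = 155² = 24025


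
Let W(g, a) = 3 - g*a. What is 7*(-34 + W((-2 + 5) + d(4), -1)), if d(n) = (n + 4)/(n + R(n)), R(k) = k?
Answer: -189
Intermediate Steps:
d(n) = (4 + n)/(2*n) (d(n) = (n + 4)/(n + n) = (4 + n)/((2*n)) = (4 + n)*(1/(2*n)) = (4 + n)/(2*n))
W(g, a) = 3 - a*g
7*(-34 + W((-2 + 5) + d(4), -1)) = 7*(-34 + (3 - 1*(-1)*((-2 + 5) + (½)*(4 + 4)/4))) = 7*(-34 + (3 - 1*(-1)*(3 + (½)*(¼)*8))) = 7*(-34 + (3 - 1*(-1)*(3 + 1))) = 7*(-34 + (3 - 1*(-1)*4)) = 7*(-34 + (3 + 4)) = 7*(-34 + 7) = 7*(-27) = -189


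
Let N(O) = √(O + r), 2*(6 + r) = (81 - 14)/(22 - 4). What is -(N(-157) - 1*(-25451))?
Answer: -25451 - I*√5801/6 ≈ -25451.0 - 12.694*I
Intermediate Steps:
r = -149/36 (r = -6 + ((81 - 14)/(22 - 4))/2 = -6 + (67/18)/2 = -6 + (67*(1/18))/2 = -6 + (½)*(67/18) = -6 + 67/36 = -149/36 ≈ -4.1389)
N(O) = √(-149/36 + O) (N(O) = √(O - 149/36) = √(-149/36 + O))
-(N(-157) - 1*(-25451)) = -(√(-149 + 36*(-157))/6 - 1*(-25451)) = -(√(-149 - 5652)/6 + 25451) = -(√(-5801)/6 + 25451) = -((I*√5801)/6 + 25451) = -(I*√5801/6 + 25451) = -(25451 + I*√5801/6) = -25451 - I*√5801/6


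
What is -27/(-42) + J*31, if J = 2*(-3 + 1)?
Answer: -1727/14 ≈ -123.36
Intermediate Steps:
J = -4 (J = 2*(-2) = -4)
-27/(-42) + J*31 = -27/(-42) - 4*31 = -27*(-1/42) - 124 = 9/14 - 124 = -1727/14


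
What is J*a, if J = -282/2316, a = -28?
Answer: 658/193 ≈ 3.4093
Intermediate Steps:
J = -47/386 (J = -282*1/2316 = -47/386 ≈ -0.12176)
J*a = -47/386*(-28) = 658/193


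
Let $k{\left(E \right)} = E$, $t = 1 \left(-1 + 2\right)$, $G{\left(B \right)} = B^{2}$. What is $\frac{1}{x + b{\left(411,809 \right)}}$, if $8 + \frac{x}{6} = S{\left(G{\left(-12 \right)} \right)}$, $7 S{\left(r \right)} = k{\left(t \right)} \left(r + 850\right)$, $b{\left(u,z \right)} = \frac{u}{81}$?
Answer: $\frac{27}{21845} \approx 0.001236$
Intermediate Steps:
$b{\left(u,z \right)} = \frac{u}{81}$ ($b{\left(u,z \right)} = u \frac{1}{81} = \frac{u}{81}$)
$t = 1$ ($t = 1 \cdot 1 = 1$)
$S{\left(r \right)} = \frac{850}{7} + \frac{r}{7}$ ($S{\left(r \right)} = \frac{1 \left(r + 850\right)}{7} = \frac{1 \left(850 + r\right)}{7} = \frac{850 + r}{7} = \frac{850}{7} + \frac{r}{7}$)
$x = 804$ ($x = -48 + 6 \left(\frac{850}{7} + \frac{\left(-12\right)^{2}}{7}\right) = -48 + 6 \left(\frac{850}{7} + \frac{1}{7} \cdot 144\right) = -48 + 6 \left(\frac{850}{7} + \frac{144}{7}\right) = -48 + 6 \cdot 142 = -48 + 852 = 804$)
$\frac{1}{x + b{\left(411,809 \right)}} = \frac{1}{804 + \frac{1}{81} \cdot 411} = \frac{1}{804 + \frac{137}{27}} = \frac{1}{\frac{21845}{27}} = \frac{27}{21845}$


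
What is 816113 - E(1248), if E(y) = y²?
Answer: -741391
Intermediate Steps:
816113 - E(1248) = 816113 - 1*1248² = 816113 - 1*1557504 = 816113 - 1557504 = -741391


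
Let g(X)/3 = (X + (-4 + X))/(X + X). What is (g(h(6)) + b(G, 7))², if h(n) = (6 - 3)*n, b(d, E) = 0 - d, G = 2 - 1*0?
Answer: 4/9 ≈ 0.44444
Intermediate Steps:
G = 2 (G = 2 + 0 = 2)
b(d, E) = -d
h(n) = 3*n
g(X) = 3*(-4 + 2*X)/(2*X) (g(X) = 3*((X + (-4 + X))/(X + X)) = 3*((-4 + 2*X)/((2*X))) = 3*((-4 + 2*X)*(1/(2*X))) = 3*((-4 + 2*X)/(2*X)) = 3*(-4 + 2*X)/(2*X))
(g(h(6)) + b(G, 7))² = ((3 - 6/(3*6)) - 1*2)² = ((3 - 6/18) - 2)² = ((3 - 6*1/18) - 2)² = ((3 - ⅓) - 2)² = (8/3 - 2)² = (⅔)² = 4/9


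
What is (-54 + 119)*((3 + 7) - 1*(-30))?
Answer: 2600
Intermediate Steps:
(-54 + 119)*((3 + 7) - 1*(-30)) = 65*(10 + 30) = 65*40 = 2600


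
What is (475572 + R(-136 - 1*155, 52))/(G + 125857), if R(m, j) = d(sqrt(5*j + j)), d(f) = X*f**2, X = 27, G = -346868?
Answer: -483996/221011 ≈ -2.1899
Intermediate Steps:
d(f) = 27*f**2
R(m, j) = 162*j (R(m, j) = 27*(sqrt(5*j + j))**2 = 27*(sqrt(6*j))**2 = 27*(sqrt(6)*sqrt(j))**2 = 27*(6*j) = 162*j)
(475572 + R(-136 - 1*155, 52))/(G + 125857) = (475572 + 162*52)/(-346868 + 125857) = (475572 + 8424)/(-221011) = 483996*(-1/221011) = -483996/221011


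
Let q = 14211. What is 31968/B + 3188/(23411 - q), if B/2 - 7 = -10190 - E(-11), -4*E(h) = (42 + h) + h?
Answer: -14325667/11704700 ≈ -1.2239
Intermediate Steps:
E(h) = -21/2 - h/2 (E(h) = -((42 + h) + h)/4 = -(42 + 2*h)/4 = -21/2 - h/2)
B = -20356 (B = 14 + 2*(-10190 - (-21/2 - ½*(-11))) = 14 + 2*(-10190 - (-21/2 + 11/2)) = 14 + 2*(-10190 - 1*(-5)) = 14 + 2*(-10190 + 5) = 14 + 2*(-10185) = 14 - 20370 = -20356)
31968/B + 3188/(23411 - q) = 31968/(-20356) + 3188/(23411 - 1*14211) = 31968*(-1/20356) + 3188/(23411 - 14211) = -7992/5089 + 3188/9200 = -7992/5089 + 3188*(1/9200) = -7992/5089 + 797/2300 = -14325667/11704700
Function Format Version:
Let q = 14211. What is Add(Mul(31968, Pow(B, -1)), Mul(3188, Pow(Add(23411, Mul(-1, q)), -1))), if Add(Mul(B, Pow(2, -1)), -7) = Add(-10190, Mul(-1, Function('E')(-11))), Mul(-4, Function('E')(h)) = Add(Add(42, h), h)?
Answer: Rational(-14325667, 11704700) ≈ -1.2239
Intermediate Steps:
Function('E')(h) = Add(Rational(-21, 2), Mul(Rational(-1, 2), h)) (Function('E')(h) = Mul(Rational(-1, 4), Add(Add(42, h), h)) = Mul(Rational(-1, 4), Add(42, Mul(2, h))) = Add(Rational(-21, 2), Mul(Rational(-1, 2), h)))
B = -20356 (B = Add(14, Mul(2, Add(-10190, Mul(-1, Add(Rational(-21, 2), Mul(Rational(-1, 2), -11)))))) = Add(14, Mul(2, Add(-10190, Mul(-1, Add(Rational(-21, 2), Rational(11, 2)))))) = Add(14, Mul(2, Add(-10190, Mul(-1, -5)))) = Add(14, Mul(2, Add(-10190, 5))) = Add(14, Mul(2, -10185)) = Add(14, -20370) = -20356)
Add(Mul(31968, Pow(B, -1)), Mul(3188, Pow(Add(23411, Mul(-1, q)), -1))) = Add(Mul(31968, Pow(-20356, -1)), Mul(3188, Pow(Add(23411, Mul(-1, 14211)), -1))) = Add(Mul(31968, Rational(-1, 20356)), Mul(3188, Pow(Add(23411, -14211), -1))) = Add(Rational(-7992, 5089), Mul(3188, Pow(9200, -1))) = Add(Rational(-7992, 5089), Mul(3188, Rational(1, 9200))) = Add(Rational(-7992, 5089), Rational(797, 2300)) = Rational(-14325667, 11704700)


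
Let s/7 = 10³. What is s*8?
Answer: 56000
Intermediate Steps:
s = 7000 (s = 7*10³ = 7*1000 = 7000)
s*8 = 7000*8 = 56000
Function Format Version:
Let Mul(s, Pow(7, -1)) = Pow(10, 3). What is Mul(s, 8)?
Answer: 56000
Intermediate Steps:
s = 7000 (s = Mul(7, Pow(10, 3)) = Mul(7, 1000) = 7000)
Mul(s, 8) = Mul(7000, 8) = 56000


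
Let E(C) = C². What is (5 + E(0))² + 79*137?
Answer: 10848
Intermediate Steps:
(5 + E(0))² + 79*137 = (5 + 0²)² + 79*137 = (5 + 0)² + 10823 = 5² + 10823 = 25 + 10823 = 10848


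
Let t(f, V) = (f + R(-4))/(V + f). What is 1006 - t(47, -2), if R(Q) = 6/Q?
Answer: 90449/90 ≈ 1005.0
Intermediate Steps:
t(f, V) = (-3/2 + f)/(V + f) (t(f, V) = (f + 6/(-4))/(V + f) = (f + 6*(-1/4))/(V + f) = (f - 3/2)/(V + f) = (-3/2 + f)/(V + f))
1006 - t(47, -2) = 1006 - (-3/2 + 47)/(-2 + 47) = 1006 - 91/(45*2) = 1006 - 1*91/90 = 1006 - 91/90 = 90449/90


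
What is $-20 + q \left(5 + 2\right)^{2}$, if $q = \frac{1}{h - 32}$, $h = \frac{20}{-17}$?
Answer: $- \frac{12113}{564} \approx -21.477$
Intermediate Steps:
$h = - \frac{20}{17}$ ($h = 20 \left(- \frac{1}{17}\right) = - \frac{20}{17} \approx -1.1765$)
$q = - \frac{17}{564}$ ($q = \frac{1}{- \frac{20}{17} - 32} = \frac{1}{- \frac{564}{17}} = - \frac{17}{564} \approx -0.030142$)
$-20 + q \left(5 + 2\right)^{2} = -20 - \frac{17 \left(5 + 2\right)^{2}}{564} = -20 - \frac{17 \cdot 7^{2}}{564} = -20 - \frac{833}{564} = - \frac{12113}{564}$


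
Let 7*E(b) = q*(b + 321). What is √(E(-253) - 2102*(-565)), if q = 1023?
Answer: √58680818/7 ≈ 1094.3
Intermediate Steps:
E(b) = 328383/7 + 1023*b/7 (E(b) = (1023*(b + 321))/7 = (1023*(321 + b))/7 = (328383 + 1023*b)/7 = 328383/7 + 1023*b/7)
√(E(-253) - 2102*(-565)) = √((328383/7 + (1023/7)*(-253)) - 2102*(-565)) = √((328383/7 - 258819/7) + 1187630) = √(69564/7 + 1187630) = √(8382974/7) = √58680818/7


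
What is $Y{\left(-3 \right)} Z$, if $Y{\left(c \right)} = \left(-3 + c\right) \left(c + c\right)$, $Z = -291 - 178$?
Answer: $-16884$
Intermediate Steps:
$Z = -469$
$Y{\left(c \right)} = 2 c \left(-3 + c\right)$ ($Y{\left(c \right)} = \left(-3 + c\right) 2 c = 2 c \left(-3 + c\right)$)
$Y{\left(-3 \right)} Z = 2 \left(-3\right) \left(-3 - 3\right) \left(-469\right) = 2 \left(-3\right) \left(-6\right) \left(-469\right) = 36 \left(-469\right) = -16884$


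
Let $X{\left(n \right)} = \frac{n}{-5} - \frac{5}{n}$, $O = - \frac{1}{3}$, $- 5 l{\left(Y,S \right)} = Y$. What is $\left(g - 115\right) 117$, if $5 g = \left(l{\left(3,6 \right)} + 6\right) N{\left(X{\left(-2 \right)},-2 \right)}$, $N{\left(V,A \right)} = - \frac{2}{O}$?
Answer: $- \frac{317421}{25} \approx -12697.0$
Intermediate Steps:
$l{\left(Y,S \right)} = - \frac{Y}{5}$
$O = - \frac{1}{3}$ ($O = \left(-1\right) \frac{1}{3} = - \frac{1}{3} \approx -0.33333$)
$X{\left(n \right)} = - \frac{5}{n} - \frac{n}{5}$ ($X{\left(n \right)} = n \left(- \frac{1}{5}\right) - \frac{5}{n} = - \frac{n}{5} - \frac{5}{n} = - \frac{5}{n} - \frac{n}{5}$)
$N{\left(V,A \right)} = 6$ ($N{\left(V,A \right)} = - \frac{2}{- \frac{1}{3}} = \left(-2\right) \left(-3\right) = 6$)
$g = \frac{162}{25}$ ($g = \frac{\left(\left(- \frac{1}{5}\right) 3 + 6\right) 6}{5} = \frac{\left(- \frac{3}{5} + 6\right) 6}{5} = \frac{\frac{27}{5} \cdot 6}{5} = \frac{1}{5} \cdot \frac{162}{5} = \frac{162}{25} \approx 6.48$)
$\left(g - 115\right) 117 = \left(\frac{162}{25} - 115\right) 117 = \left(- \frac{2713}{25}\right) 117 = - \frac{317421}{25}$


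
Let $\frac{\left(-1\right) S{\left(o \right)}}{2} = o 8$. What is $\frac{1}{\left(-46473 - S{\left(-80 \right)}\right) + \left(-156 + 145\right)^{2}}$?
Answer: $- \frac{1}{47632} \approx -2.0994 \cdot 10^{-5}$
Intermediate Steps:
$S{\left(o \right)} = - 16 o$ ($S{\left(o \right)} = - 2 o 8 = - 2 \cdot 8 o = - 16 o$)
$\frac{1}{\left(-46473 - S{\left(-80 \right)}\right) + \left(-156 + 145\right)^{2}} = \frac{1}{\left(-46473 - \left(-16\right) \left(-80\right)\right) + \left(-156 + 145\right)^{2}} = \frac{1}{\left(-46473 - 1280\right) + \left(-11\right)^{2}} = \frac{1}{\left(-46473 - 1280\right) + 121} = \frac{1}{-47753 + 121} = \frac{1}{-47632} = - \frac{1}{47632}$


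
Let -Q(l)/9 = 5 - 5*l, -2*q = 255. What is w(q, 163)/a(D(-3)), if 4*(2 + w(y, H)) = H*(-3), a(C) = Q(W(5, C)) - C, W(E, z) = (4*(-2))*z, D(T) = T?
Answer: -497/4152 ≈ -0.11970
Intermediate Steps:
q = -255/2 (q = -½*255 = -255/2 ≈ -127.50)
W(E, z) = -8*z
Q(l) = -45 + 45*l (Q(l) = -9*(5 - 5*l) = -45 + 45*l)
a(C) = -45 - 361*C (a(C) = (-45 + 45*(-8*C)) - C = (-45 - 360*C) - C = -45 - 361*C)
w(y, H) = -2 - 3*H/4 (w(y, H) = -2 + (H*(-3))/4 = -2 + (-3*H)/4 = -2 - 3*H/4)
w(q, 163)/a(D(-3)) = (-2 - ¾*163)/(-45 - 361*(-3)) = (-2 - 489/4)/(-45 + 1083) = -497/4/1038 = -497/4*1/1038 = -497/4152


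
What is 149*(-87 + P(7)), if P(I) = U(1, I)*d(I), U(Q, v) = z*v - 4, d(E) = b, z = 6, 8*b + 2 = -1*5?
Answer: -71669/4 ≈ -17917.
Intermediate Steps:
b = -7/8 (b = -¼ + (-1*5)/8 = -¼ + (⅛)*(-5) = -¼ - 5/8 = -7/8 ≈ -0.87500)
d(E) = -7/8
U(Q, v) = -4 + 6*v (U(Q, v) = 6*v - 4 = -4 + 6*v)
P(I) = 7/2 - 21*I/4 (P(I) = (-4 + 6*I)*(-7/8) = 7/2 - 21*I/4)
149*(-87 + P(7)) = 149*(-87 + (7/2 - 21/4*7)) = 149*(-87 + (7/2 - 147/4)) = 149*(-87 - 133/4) = 149*(-481/4) = -71669/4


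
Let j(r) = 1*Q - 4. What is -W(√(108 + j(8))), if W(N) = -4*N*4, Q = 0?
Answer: 32*√26 ≈ 163.17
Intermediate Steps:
j(r) = -4 (j(r) = 1*0 - 4 = 0 - 4 = -4)
W(N) = -16*N
-W(√(108 + j(8))) = -(-16)*√(108 - 4) = -(-16)*√104 = -(-16)*2*√26 = -(-32)*√26 = 32*√26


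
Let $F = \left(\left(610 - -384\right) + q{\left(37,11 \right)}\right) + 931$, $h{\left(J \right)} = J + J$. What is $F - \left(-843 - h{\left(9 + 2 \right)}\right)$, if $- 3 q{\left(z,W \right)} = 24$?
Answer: $2782$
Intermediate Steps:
$h{\left(J \right)} = 2 J$
$q{\left(z,W \right)} = -8$ ($q{\left(z,W \right)} = \left(- \frac{1}{3}\right) 24 = -8$)
$F = 1917$ ($F = \left(\left(610 - -384\right) - 8\right) + 931 = \left(\left(610 + 384\right) - 8\right) + 931 = \left(994 - 8\right) + 931 = 986 + 931 = 1917$)
$F - \left(-843 - h{\left(9 + 2 \right)}\right) = 1917 - \left(-843 - 2 \left(9 + 2\right)\right) = 1917 - \left(-843 - 2 \cdot 11\right) = 1917 - \left(-843 - 22\right) = 1917 - -865 = 1917 + 865 = 2782$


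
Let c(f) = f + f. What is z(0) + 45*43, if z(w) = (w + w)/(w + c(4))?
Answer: 1935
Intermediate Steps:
c(f) = 2*f
z(w) = 2*w/(8 + w) (z(w) = (w + w)/(w + 2*4) = (2*w)/(w + 8) = (2*w)/(8 + w) = 2*w/(8 + w))
z(0) + 45*43 = 2*0/(8 + 0) + 45*43 = 2*0/8 + 1935 = 2*0*(⅛) + 1935 = 0 + 1935 = 1935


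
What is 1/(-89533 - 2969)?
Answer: -1/92502 ≈ -1.0811e-5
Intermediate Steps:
1/(-89533 - 2969) = 1/(-92502) = -1/92502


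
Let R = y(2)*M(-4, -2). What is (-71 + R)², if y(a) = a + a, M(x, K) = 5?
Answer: 2601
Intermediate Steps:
y(a) = 2*a
R = 20 (R = (2*2)*5 = 4*5 = 20)
(-71 + R)² = (-71 + 20)² = (-51)² = 2601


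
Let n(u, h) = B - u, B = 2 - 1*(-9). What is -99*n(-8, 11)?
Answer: -1881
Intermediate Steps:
B = 11 (B = 2 + 9 = 11)
n(u, h) = 11 - u
-99*n(-8, 11) = -99*(11 - 1*(-8)) = -99*(11 + 8) = -99*19 = -1881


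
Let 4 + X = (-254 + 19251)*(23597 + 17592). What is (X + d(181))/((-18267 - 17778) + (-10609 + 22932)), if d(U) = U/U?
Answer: -391233715/11861 ≈ -32985.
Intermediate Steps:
d(U) = 1
X = 782467429 (X = -4 + (-254 + 19251)*(23597 + 17592) = -4 + 18997*41189 = -4 + 782467433 = 782467429)
(X + d(181))/((-18267 - 17778) + (-10609 + 22932)) = (782467429 + 1)/((-18267 - 17778) + (-10609 + 22932)) = 782467430/(-36045 + 12323) = 782467430/(-23722) = 782467430*(-1/23722) = -391233715/11861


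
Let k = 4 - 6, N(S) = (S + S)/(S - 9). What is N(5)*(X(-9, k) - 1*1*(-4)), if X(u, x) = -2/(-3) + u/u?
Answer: -85/6 ≈ -14.167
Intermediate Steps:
N(S) = 2*S/(-9 + S) (N(S) = (2*S)/(-9 + S) = 2*S/(-9 + S))
k = -2
X(u, x) = 5/3 (X(u, x) = -2*(-⅓) + 1 = ⅔ + 1 = 5/3)
N(5)*(X(-9, k) - 1*1*(-4)) = (2*5/(-9 + 5))*(5/3 - 1*1*(-4)) = (2*5/(-4))*(5/3 - 1*(-4)) = (2*5*(-¼))*(5/3 + 4) = -5/2*17/3 = -85/6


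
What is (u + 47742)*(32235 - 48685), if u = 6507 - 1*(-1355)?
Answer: -914685800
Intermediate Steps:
u = 7862 (u = 6507 + 1355 = 7862)
(u + 47742)*(32235 - 48685) = (7862 + 47742)*(32235 - 48685) = 55604*(-16450) = -914685800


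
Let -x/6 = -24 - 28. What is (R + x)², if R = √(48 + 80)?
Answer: 97472 + 4992*√2 ≈ 1.0453e+5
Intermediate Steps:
R = 8*√2 (R = √128 = 8*√2 ≈ 11.314)
x = 312 (x = -6*(-24 - 28) = -6*(-52) = 312)
(R + x)² = (8*√2 + 312)² = (312 + 8*√2)²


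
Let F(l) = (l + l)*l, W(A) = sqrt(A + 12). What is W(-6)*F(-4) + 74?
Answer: 74 + 32*sqrt(6) ≈ 152.38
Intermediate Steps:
W(A) = sqrt(12 + A)
F(l) = 2*l**2 (F(l) = (2*l)*l = 2*l**2)
W(-6)*F(-4) + 74 = sqrt(12 - 6)*(2*(-4)**2) + 74 = sqrt(6)*(2*16) + 74 = sqrt(6)*32 + 74 = 32*sqrt(6) + 74 = 74 + 32*sqrt(6)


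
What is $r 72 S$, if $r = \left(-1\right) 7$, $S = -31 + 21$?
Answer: $5040$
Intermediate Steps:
$S = -10$
$r = -7$
$r 72 S = \left(-7\right) 72 \left(-10\right) = \left(-504\right) \left(-10\right) = 5040$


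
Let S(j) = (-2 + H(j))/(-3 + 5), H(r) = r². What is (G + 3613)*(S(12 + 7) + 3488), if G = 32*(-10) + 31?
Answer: 12190770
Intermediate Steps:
G = -289 (G = -320 + 31 = -289)
S(j) = -1 + j²/2 (S(j) = (-2 + j²)/(-3 + 5) = (-2 + j²)/2 = -1 + j²/2)
(G + 3613)*(S(12 + 7) + 3488) = (-289 + 3613)*((-1 + (12 + 7)²/2) + 3488) = 3324*((-1 + (½)*19²) + 3488) = 3324*((-1 + (½)*361) + 3488) = 3324*((-1 + 361/2) + 3488) = 3324*(359/2 + 3488) = 3324*(7335/2) = 12190770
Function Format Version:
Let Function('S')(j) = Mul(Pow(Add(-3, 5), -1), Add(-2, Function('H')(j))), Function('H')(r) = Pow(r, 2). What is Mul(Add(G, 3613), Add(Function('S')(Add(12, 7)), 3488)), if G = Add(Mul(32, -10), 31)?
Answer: 12190770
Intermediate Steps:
G = -289 (G = Add(-320, 31) = -289)
Function('S')(j) = Add(-1, Mul(Rational(1, 2), Pow(j, 2))) (Function('S')(j) = Mul(Pow(Add(-3, 5), -1), Add(-2, Pow(j, 2))) = Mul(Pow(2, -1), Add(-2, Pow(j, 2))) = Mul(Rational(1, 2), Add(-2, Pow(j, 2))) = Add(-1, Mul(Rational(1, 2), Pow(j, 2))))
Mul(Add(G, 3613), Add(Function('S')(Add(12, 7)), 3488)) = Mul(Add(-289, 3613), Add(Add(-1, Mul(Rational(1, 2), Pow(Add(12, 7), 2))), 3488)) = Mul(3324, Add(Add(-1, Mul(Rational(1, 2), Pow(19, 2))), 3488)) = Mul(3324, Add(Add(-1, Mul(Rational(1, 2), 361)), 3488)) = Mul(3324, Add(Add(-1, Rational(361, 2)), 3488)) = Mul(3324, Add(Rational(359, 2), 3488)) = Mul(3324, Rational(7335, 2)) = 12190770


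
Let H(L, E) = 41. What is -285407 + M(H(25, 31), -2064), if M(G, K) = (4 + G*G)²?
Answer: 2553818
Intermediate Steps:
M(G, K) = (4 + G²)²
-285407 + M(H(25, 31), -2064) = -285407 + (4 + 41²)² = -285407 + (4 + 1681)² = -285407 + 1685² = -285407 + 2839225 = 2553818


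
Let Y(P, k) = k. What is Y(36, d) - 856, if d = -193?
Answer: -1049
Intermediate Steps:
Y(36, d) - 856 = -193 - 856 = -1049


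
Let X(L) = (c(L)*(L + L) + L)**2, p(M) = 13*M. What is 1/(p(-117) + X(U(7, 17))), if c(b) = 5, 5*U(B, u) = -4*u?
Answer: 25/521479 ≈ 4.7941e-5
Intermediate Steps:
U(B, u) = -4*u/5 (U(B, u) = (-4*u)/5 = -4*u/5)
X(L) = 121*L**2 (X(L) = (5*(L + L) + L)**2 = (5*(2*L) + L)**2 = (10*L + L)**2 = (11*L)**2 = 121*L**2)
1/(p(-117) + X(U(7, 17))) = 1/(13*(-117) + 121*(-4/5*17)**2) = 1/(-1521 + 121*(-68/5)**2) = 1/(-1521 + 121*(4624/25)) = 1/(-1521 + 559504/25) = 1/(521479/25) = 25/521479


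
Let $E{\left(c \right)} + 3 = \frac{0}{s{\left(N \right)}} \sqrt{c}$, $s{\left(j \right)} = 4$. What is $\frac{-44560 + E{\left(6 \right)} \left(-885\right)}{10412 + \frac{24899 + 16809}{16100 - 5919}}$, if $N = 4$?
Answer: $- \frac{85326961}{21209256} \approx -4.0231$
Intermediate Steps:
$E{\left(c \right)} = -3$ ($E{\left(c \right)} = -3 + \frac{0}{4} \sqrt{c} = -3 + 0 \cdot \frac{1}{4} \sqrt{c} = -3 + 0 \sqrt{c} = -3 + 0 = -3$)
$\frac{-44560 + E{\left(6 \right)} \left(-885\right)}{10412 + \frac{24899 + 16809}{16100 - 5919}} = \frac{-44560 - -2655}{10412 + \frac{24899 + 16809}{16100 - 5919}} = \frac{-44560 + 2655}{10412 + \frac{41708}{10181}} = - \frac{41905}{10412 + 41708 \cdot \frac{1}{10181}} = - \frac{41905}{10412 + \frac{41708}{10181}} = - \frac{41905}{\frac{106046280}{10181}} = \left(-41905\right) \frac{10181}{106046280} = - \frac{85326961}{21209256}$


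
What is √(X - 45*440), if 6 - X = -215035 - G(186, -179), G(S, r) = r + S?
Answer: 4*√12203 ≈ 441.87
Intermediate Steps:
G(S, r) = S + r
X = 215048 (X = 6 - (-215035 - (186 - 179)) = 6 - (-215035 - 1*7) = 6 - (-215035 - 7) = 6 - 1*(-215042) = 6 + 215042 = 215048)
√(X - 45*440) = √(215048 - 45*440) = √(215048 - 19800) = √195248 = 4*√12203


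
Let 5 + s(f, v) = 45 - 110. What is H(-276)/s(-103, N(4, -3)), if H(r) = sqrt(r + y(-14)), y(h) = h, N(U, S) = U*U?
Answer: -I*sqrt(290)/70 ≈ -0.24328*I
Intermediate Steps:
N(U, S) = U**2
s(f, v) = -70 (s(f, v) = -5 + (45 - 110) = -5 - 65 = -70)
H(r) = sqrt(-14 + r) (H(r) = sqrt(r - 14) = sqrt(-14 + r))
H(-276)/s(-103, N(4, -3)) = sqrt(-14 - 276)/(-70) = sqrt(-290)*(-1/70) = (I*sqrt(290))*(-1/70) = -I*sqrt(290)/70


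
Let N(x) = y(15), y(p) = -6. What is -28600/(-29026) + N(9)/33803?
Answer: 483295822/490582939 ≈ 0.98515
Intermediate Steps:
N(x) = -6
-28600/(-29026) + N(9)/33803 = -28600/(-29026) - 6/33803 = -28600*(-1/29026) - 6*1/33803 = 14300/14513 - 6/33803 = 483295822/490582939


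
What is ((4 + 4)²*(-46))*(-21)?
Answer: 61824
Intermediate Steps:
((4 + 4)²*(-46))*(-21) = (8²*(-46))*(-21) = (64*(-46))*(-21) = -2944*(-21) = 61824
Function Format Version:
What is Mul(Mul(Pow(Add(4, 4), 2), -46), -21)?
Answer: 61824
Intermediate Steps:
Mul(Mul(Pow(Add(4, 4), 2), -46), -21) = Mul(Mul(Pow(8, 2), -46), -21) = Mul(Mul(64, -46), -21) = Mul(-2944, -21) = 61824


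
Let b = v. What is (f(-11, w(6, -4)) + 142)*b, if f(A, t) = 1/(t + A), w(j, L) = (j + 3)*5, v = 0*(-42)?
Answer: 0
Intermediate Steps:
v = 0
w(j, L) = 15 + 5*j (w(j, L) = (3 + j)*5 = 15 + 5*j)
f(A, t) = 1/(A + t)
b = 0
(f(-11, w(6, -4)) + 142)*b = (1/(-11 + (15 + 5*6)) + 142)*0 = (1/(-11 + (15 + 30)) + 142)*0 = (1/(-11 + 45) + 142)*0 = (1/34 + 142)*0 = (4829/34)*0 = 0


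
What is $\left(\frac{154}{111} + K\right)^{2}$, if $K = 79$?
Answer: $\frac{79619929}{12321} \approx 6462.1$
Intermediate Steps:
$\left(\frac{154}{111} + K\right)^{2} = \left(\frac{154}{111} + 79\right)^{2} = \left(\frac{8923}{111}\right)^{2} = \frac{79619929}{12321}$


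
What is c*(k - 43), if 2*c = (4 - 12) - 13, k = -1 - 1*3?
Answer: 987/2 ≈ 493.50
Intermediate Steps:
k = -4 (k = -1 - 3 = -4)
c = -21/2 (c = ((4 - 12) - 13)/2 = (-8 - 13)/2 = (½)*(-21) = -21/2 ≈ -10.500)
c*(k - 43) = -21*(-4 - 43)/2 = -21/2*(-47) = 987/2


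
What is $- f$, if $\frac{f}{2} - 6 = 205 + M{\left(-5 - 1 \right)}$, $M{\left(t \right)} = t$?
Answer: $-410$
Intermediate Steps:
$f = 410$ ($f = 12 + 2 \left(205 - 6\right) = 12 + 2 \cdot 199 = 12 + 398 = 410$)
$- f = \left(-1\right) 410 = -410$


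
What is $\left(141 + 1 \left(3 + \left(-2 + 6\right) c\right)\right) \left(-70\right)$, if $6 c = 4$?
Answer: $- \frac{30800}{3} \approx -10267.0$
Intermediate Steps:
$c = \frac{2}{3}$ ($c = \frac{1}{6} \cdot 4 = \frac{2}{3} \approx 0.66667$)
$\left(141 + 1 \left(3 + \left(-2 + 6\right) c\right)\right) \left(-70\right) = \left(141 + 1 \left(3 + \left(-2 + 6\right) \frac{2}{3}\right)\right) \left(-70\right) = \left(141 + 1 \left(3 + 4 \cdot \frac{2}{3}\right)\right) \left(-70\right) = \left(141 + 1 \left(3 + \frac{8}{3}\right)\right) \left(-70\right) = \left(141 + 1 \cdot \frac{17}{3}\right) \left(-70\right) = \left(141 + \frac{17}{3}\right) \left(-70\right) = \frac{440}{3} \left(-70\right) = - \frac{30800}{3}$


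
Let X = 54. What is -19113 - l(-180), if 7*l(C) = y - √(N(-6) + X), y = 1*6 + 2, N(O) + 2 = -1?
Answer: -133799/7 + √51/7 ≈ -19113.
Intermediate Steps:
N(O) = -3 (N(O) = -2 - 1 = -3)
y = 8 (y = 6 + 2 = 8)
l(C) = 8/7 - √51/7 (l(C) = (8 - √(-3 + 54))/7 = (8 - √51)/7 = 8/7 - √51/7)
-19113 - l(-180) = -19113 - (8/7 - √51/7) = -19113 + (-8/7 + √51/7) = -133799/7 + √51/7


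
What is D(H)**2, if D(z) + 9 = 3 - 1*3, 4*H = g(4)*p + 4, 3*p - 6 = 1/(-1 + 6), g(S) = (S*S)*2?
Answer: 81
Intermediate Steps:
g(S) = 2*S**2 (g(S) = S**2*2 = 2*S**2)
p = 31/15 (p = 2 + 1/(3*(-1 + 6)) = 2 + (1/3)/5 = 2 + (1/3)*(1/5) = 2 + 1/15 = 31/15 ≈ 2.0667)
H = 263/15 (H = ((2*4**2)*(31/15) + 4)/4 = ((2*16)*(31/15) + 4)/4 = (32*(31/15) + 4)/4 = (992/15 + 4)/4 = (1/4)*(1052/15) = 263/15 ≈ 17.533)
D(z) = -9 (D(z) = -9 + (3 - 1*3) = -9 + (3 - 3) = -9 + 0 = -9)
D(H)**2 = (-9)**2 = 81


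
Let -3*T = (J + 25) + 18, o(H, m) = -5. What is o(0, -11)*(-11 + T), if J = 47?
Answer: 205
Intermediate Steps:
T = -30 (T = -((47 + 25) + 18)/3 = -(72 + 18)/3 = -⅓*90 = -30)
o(0, -11)*(-11 + T) = -5*(-11 - 30) = -5*(-41) = 205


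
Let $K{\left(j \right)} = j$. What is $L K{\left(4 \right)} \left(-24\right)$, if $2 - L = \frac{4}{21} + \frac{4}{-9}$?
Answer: $- \frac{4544}{21} \approx -216.38$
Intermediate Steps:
$L = \frac{142}{63}$ ($L = 2 - \left(\frac{4}{21} + \frac{4}{-9}\right) = 2 - \left(4 \cdot \frac{1}{21} + 4 \left(- \frac{1}{9}\right)\right) = 2 - \left(\frac{4}{21} - \frac{4}{9}\right) = 2 - - \frac{16}{63} = 2 + \frac{16}{63} = \frac{142}{63} \approx 2.254$)
$L K{\left(4 \right)} \left(-24\right) = \frac{142}{63} \cdot 4 \left(-24\right) = \frac{568}{63} \left(-24\right) = - \frac{4544}{21}$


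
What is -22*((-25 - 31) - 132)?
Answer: 4136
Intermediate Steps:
-22*((-25 - 31) - 132) = -22*(-56 - 132) = -22*(-188) = 4136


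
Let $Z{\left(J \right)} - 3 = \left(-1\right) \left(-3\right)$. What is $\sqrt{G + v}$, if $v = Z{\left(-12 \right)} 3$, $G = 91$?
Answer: $\sqrt{109} \approx 10.44$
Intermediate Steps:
$Z{\left(J \right)} = 6$ ($Z{\left(J \right)} = 3 - -3 = 3 + 3 = 6$)
$v = 18$ ($v = 6 \cdot 3 = 18$)
$\sqrt{G + v} = \sqrt{91 + 18} = \sqrt{109}$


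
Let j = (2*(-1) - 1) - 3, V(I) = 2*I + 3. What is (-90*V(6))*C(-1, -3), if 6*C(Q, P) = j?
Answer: 1350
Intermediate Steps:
V(I) = 3 + 2*I
j = -6 (j = (-2 - 1) - 3 = -3 - 3 = -6)
C(Q, P) = -1 (C(Q, P) = (1/6)*(-6) = -1)
(-90*V(6))*C(-1, -3) = -90*(3 + 2*6)*(-1) = -90*(3 + 12)*(-1) = -90*15*(-1) = -1350*(-1) = 1350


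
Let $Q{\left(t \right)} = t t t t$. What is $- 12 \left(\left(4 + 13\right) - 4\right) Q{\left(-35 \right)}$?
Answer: $-234097500$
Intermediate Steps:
$Q{\left(t \right)} = t^{4}$ ($Q{\left(t \right)} = t t^{2} t = t t^{3} = t^{4}$)
$- 12 \left(\left(4 + 13\right) - 4\right) Q{\left(-35 \right)} = - 12 \left(\left(4 + 13\right) - 4\right) \left(-35\right)^{4} = - 12 \left(17 - 4\right) 1500625 = \left(-12\right) 13 \cdot 1500625 = \left(-156\right) 1500625 = -234097500$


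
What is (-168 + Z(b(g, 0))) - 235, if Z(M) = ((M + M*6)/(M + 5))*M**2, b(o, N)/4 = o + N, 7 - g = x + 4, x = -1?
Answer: 2887/3 ≈ 962.33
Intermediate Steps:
g = 4 (g = 7 - (-1 + 4) = 7 - 1*3 = 7 - 3 = 4)
b(o, N) = 4*N + 4*o (b(o, N) = 4*(o + N) = 4*(N + o) = 4*N + 4*o)
Z(M) = 7*M**3/(5 + M) (Z(M) = ((M + 6*M)/(5 + M))*M**2 = ((7*M)/(5 + M))*M**2 = (7*M/(5 + M))*M**2 = 7*M**3/(5 + M))
(-168 + Z(b(g, 0))) - 235 = (-168 + 7*(4*0 + 4*4)**3/(5 + (4*0 + 4*4))) - 235 = (-168 + 7*(0 + 16)**3/(5 + (0 + 16))) - 235 = (-168 + 7*16**3/(5 + 16)) - 235 = (-168 + 7*4096/21) - 235 = (-168 + 7*4096*(1/21)) - 235 = (-168 + 4096/3) - 235 = 3592/3 - 235 = 2887/3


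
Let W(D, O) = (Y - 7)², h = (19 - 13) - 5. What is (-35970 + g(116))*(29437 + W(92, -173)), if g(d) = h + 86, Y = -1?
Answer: -1058584383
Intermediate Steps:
h = 1 (h = 6 - 5 = 1)
g(d) = 87 (g(d) = 1 + 86 = 87)
W(D, O) = 64 (W(D, O) = (-1 - 7)² = (-8)² = 64)
(-35970 + g(116))*(29437 + W(92, -173)) = (-35970 + 87)*(29437 + 64) = -35883*29501 = -1058584383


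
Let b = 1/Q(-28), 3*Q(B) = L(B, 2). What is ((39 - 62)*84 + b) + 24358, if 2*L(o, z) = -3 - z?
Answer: 112124/5 ≈ 22425.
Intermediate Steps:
L(o, z) = -3/2 - z/2 (L(o, z) = (-3 - z)/2 = -3/2 - z/2)
Q(B) = -⅚ (Q(B) = (-3/2 - ½*2)/3 = (-3/2 - 1)/3 = (⅓)*(-5/2) = -⅚)
b = -6/5 (b = 1/(-⅚) = -6/5 ≈ -1.2000)
((39 - 62)*84 + b) + 24358 = ((39 - 62)*84 - 6/5) + 24358 = (-23*84 - 6/5) + 24358 = (-1932 - 6/5) + 24358 = -9666/5 + 24358 = 112124/5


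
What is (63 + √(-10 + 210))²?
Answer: 4169 + 1260*√2 ≈ 5950.9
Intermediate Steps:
(63 + √(-10 + 210))² = (63 + √200)² = (63 + 10*√2)²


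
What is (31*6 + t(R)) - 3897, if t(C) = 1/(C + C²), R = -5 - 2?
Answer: -155861/42 ≈ -3711.0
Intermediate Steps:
R = -7
(31*6 + t(R)) - 3897 = (31*6 + 1/((-7)*(1 - 7))) - 3897 = (186 - ⅐/(-6)) - 3897 = (186 - ⅐*(-⅙)) - 3897 = (186 + 1/42) - 3897 = 7813/42 - 3897 = -155861/42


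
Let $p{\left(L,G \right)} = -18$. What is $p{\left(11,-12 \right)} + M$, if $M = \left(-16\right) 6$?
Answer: $-114$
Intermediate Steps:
$M = -96$
$p{\left(11,-12 \right)} + M = -18 - 96 = -114$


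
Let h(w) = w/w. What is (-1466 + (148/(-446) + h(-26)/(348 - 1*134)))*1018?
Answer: -35617817085/23861 ≈ -1.4927e+6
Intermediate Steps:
h(w) = 1
(-1466 + (148/(-446) + h(-26)/(348 - 1*134)))*1018 = (-1466 + (148/(-446) + 1/(348 - 1*134)))*1018 = (-1466 + (148*(-1/446) + 1/(348 - 134)))*1018 = (-1466 + (-74/223 + 1/214))*1018 = (-1466 - 15613/47722)*1018 = -69976065/47722*1018 = -35617817085/23861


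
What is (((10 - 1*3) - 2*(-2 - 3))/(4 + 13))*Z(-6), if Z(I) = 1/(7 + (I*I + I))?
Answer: 1/37 ≈ 0.027027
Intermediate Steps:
Z(I) = 1/(7 + I + I²) (Z(I) = 1/(7 + (I² + I)) = 1/(7 + (I + I²)) = 1/(7 + I + I²))
(((10 - 1*3) - 2*(-2 - 3))/(4 + 13))*Z(-6) = (((10 - 1*3) - 2*(-2 - 3))/(4 + 13))/(7 - 6 + (-6)²) = (((10 - 3) - 2*(-5))/17)/(7 - 6 + 36) = ((7 + 10)*(1/17))/37 = (17*(1/17))*(1/37) = 1*(1/37) = 1/37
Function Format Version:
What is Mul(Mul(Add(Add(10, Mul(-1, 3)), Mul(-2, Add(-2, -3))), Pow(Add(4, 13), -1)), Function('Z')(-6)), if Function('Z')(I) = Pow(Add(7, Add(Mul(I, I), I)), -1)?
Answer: Rational(1, 37) ≈ 0.027027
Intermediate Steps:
Function('Z')(I) = Pow(Add(7, I, Pow(I, 2)), -1) (Function('Z')(I) = Pow(Add(7, Add(Pow(I, 2), I)), -1) = Pow(Add(7, Add(I, Pow(I, 2))), -1) = Pow(Add(7, I, Pow(I, 2)), -1))
Mul(Mul(Add(Add(10, Mul(-1, 3)), Mul(-2, Add(-2, -3))), Pow(Add(4, 13), -1)), Function('Z')(-6)) = Mul(Mul(Add(Add(10, Mul(-1, 3)), Mul(-2, Add(-2, -3))), Pow(Add(4, 13), -1)), Pow(Add(7, -6, Pow(-6, 2)), -1)) = Mul(Mul(Add(Add(10, -3), Mul(-2, -5)), Pow(17, -1)), Pow(Add(7, -6, 36), -1)) = Mul(Mul(Add(7, 10), Rational(1, 17)), Pow(37, -1)) = Mul(Mul(17, Rational(1, 17)), Rational(1, 37)) = Mul(1, Rational(1, 37)) = Rational(1, 37)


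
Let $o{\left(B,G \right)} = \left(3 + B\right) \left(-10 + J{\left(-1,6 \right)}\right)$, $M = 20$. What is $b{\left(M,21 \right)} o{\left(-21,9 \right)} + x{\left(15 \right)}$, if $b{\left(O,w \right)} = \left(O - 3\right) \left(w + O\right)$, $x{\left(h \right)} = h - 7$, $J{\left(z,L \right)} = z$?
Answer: $138014$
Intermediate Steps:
$x{\left(h \right)} = -7 + h$
$o{\left(B,G \right)} = -33 - 11 B$ ($o{\left(B,G \right)} = \left(3 + B\right) \left(-10 - 1\right) = \left(3 + B\right) \left(-11\right) = -33 - 11 B$)
$b{\left(O,w \right)} = \left(-3 + O\right) \left(O + w\right)$
$b{\left(M,21 \right)} o{\left(-21,9 \right)} + x{\left(15 \right)} = \left(20^{2} - 60 - 63 + 20 \cdot 21\right) \left(-33 - -231\right) + \left(-7 + 15\right) = \left(400 - 60 - 63 + 420\right) \left(-33 + 231\right) + 8 = 697 \cdot 198 + 8 = 138006 + 8 = 138014$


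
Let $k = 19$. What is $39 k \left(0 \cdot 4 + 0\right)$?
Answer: $0$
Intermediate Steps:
$39 k \left(0 \cdot 4 + 0\right) = 39 \cdot 19 \left(0 \cdot 4 + 0\right) = 741 \left(0 + 0\right) = 741 \cdot 0 = 0$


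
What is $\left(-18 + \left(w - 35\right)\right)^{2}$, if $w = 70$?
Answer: $289$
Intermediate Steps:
$\left(-18 + \left(w - 35\right)\right)^{2} = \left(-18 + \left(70 - 35\right)\right)^{2} = \left(-18 + 35\right)^{2} = 17^{2} = 289$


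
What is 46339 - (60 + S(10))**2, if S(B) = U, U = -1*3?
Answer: 43090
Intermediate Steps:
U = -3
S(B) = -3
46339 - (60 + S(10))**2 = 46339 - (60 - 3)**2 = 46339 - 1*57**2 = 46339 - 1*3249 = 46339 - 3249 = 43090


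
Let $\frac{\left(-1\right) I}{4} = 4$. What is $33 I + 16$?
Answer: $-512$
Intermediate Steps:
$I = -16$ ($I = \left(-4\right) 4 = -16$)
$33 I + 16 = 33 \left(-16\right) + 16 = -528 + 16 = -512$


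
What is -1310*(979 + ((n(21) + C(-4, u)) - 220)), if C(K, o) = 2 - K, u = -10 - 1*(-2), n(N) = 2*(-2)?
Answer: -996910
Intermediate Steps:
n(N) = -4
u = -8 (u = -10 + 2 = -8)
-1310*(979 + ((n(21) + C(-4, u)) - 220)) = -1310*(979 + ((-4 + (2 - 1*(-4))) - 220)) = -1310*(979 + ((-4 + (2 + 4)) - 220)) = -1310*(979 + ((-4 + 6) - 220)) = -1310*(979 + (2 - 220)) = -1310*(979 - 218) = -1310*761 = -996910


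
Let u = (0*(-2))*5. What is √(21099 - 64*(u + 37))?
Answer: √18731 ≈ 136.86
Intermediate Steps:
u = 0 (u = 0*5 = 0)
√(21099 - 64*(u + 37)) = √(21099 - 64*(0 + 37)) = √(21099 - 64*37) = √(21099 - 2368) = √18731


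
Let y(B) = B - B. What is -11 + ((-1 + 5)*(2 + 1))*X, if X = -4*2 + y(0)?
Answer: -107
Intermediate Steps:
y(B) = 0
X = -8 (X = -4*2 + 0 = -8 + 0 = -8)
-11 + ((-1 + 5)*(2 + 1))*X = -11 + ((-1 + 5)*(2 + 1))*(-8) = -11 + (4*3)*(-8) = -11 + 12*(-8) = -11 - 96 = -107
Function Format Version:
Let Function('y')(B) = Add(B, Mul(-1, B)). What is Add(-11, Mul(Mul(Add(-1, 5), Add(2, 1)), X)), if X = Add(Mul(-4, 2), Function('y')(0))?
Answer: -107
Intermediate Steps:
Function('y')(B) = 0
X = -8 (X = Add(Mul(-4, 2), 0) = Add(-8, 0) = -8)
Add(-11, Mul(Mul(Add(-1, 5), Add(2, 1)), X)) = Add(-11, Mul(Mul(Add(-1, 5), Add(2, 1)), -8)) = Add(-11, Mul(Mul(4, 3), -8)) = Add(-11, Mul(12, -8)) = Add(-11, -96) = -107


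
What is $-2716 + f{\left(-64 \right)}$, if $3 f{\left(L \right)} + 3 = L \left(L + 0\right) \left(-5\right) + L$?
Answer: $-9565$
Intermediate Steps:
$f{\left(L \right)} = -1 - \frac{5 L^{2}}{3} + \frac{L}{3}$ ($f{\left(L \right)} = -1 + \frac{L \left(L + 0\right) \left(-5\right) + L}{3} = -1 + \frac{L L \left(-5\right) + L}{3} = -1 + \frac{L^{2} \left(-5\right) + L}{3} = -1 + \frac{- 5 L^{2} + L}{3} = -1 + \frac{L - 5 L^{2}}{3} = -1 - \left(- \frac{L}{3} + \frac{5 L^{2}}{3}\right) = -1 - \frac{5 L^{2}}{3} + \frac{L}{3}$)
$-2716 + f{\left(-64 \right)} = -2716 - \left(\frac{67}{3} + \frac{20480}{3}\right) = -2716 - 6849 = -9565$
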